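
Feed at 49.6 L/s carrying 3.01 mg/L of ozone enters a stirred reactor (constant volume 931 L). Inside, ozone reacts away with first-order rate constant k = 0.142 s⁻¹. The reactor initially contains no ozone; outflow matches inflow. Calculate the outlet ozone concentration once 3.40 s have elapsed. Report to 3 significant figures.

Accumulation = in − out − consumed: V dC/dt = Q C_in − Q C − k V C.
This is linear with rate a = Q/V + k = 0.19528 s⁻¹.
C_ss = Q C_in/(Q + kV) = 0.82120 mg/L; C(t) = C_ss + (C₀ − C_ss) e^(−a t).
C(3.40) = 0.82120 + (-0.82120)·e^(−0.19528·3.40) = 0.82120 + (-0.82120)·0.51482 = 0.39843 mg/L.

0.398 mg/L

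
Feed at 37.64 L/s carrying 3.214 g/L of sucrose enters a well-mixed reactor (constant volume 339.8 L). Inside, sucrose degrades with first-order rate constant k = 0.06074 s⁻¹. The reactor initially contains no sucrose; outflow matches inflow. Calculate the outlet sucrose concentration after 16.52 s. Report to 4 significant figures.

Accumulation = in − out − consumed: V dC/dt = Q C_in − Q C − k V C.
dC/dt = (Q/V) C_in − (Q/V + k) C; effective rate a = Q/V + k = 0.110771 + 0.06074 = 0.171511 s⁻¹.
C_ss = Q C_in/(Q + kV) = 2.07577 g/L; C(t) = C_ss + (C₀ − C_ss) e^(−a t).
C(16.52) = 2.07577 + (-2.07577)·e^(−0.171511·16.52) = 2.07577 + (-2.07577)·0.0588148 = 1.95369 g/L.

1.954 g/L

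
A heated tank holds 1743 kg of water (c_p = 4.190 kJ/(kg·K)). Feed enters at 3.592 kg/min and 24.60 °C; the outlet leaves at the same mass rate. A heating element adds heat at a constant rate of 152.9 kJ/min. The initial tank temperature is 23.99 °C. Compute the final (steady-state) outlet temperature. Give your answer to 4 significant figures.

Heat balance on the well-mixed liquid: M c_p dT/dt = ṁ c_p (T_in − T) + 152.9.
At steady state dT/dt = 0 ⇒ T_ss = T_in + Q̇/(ṁ c_p) = 24.60 + 152.9/(3.592·4.190) = 34.7591 °C.

34.76 °C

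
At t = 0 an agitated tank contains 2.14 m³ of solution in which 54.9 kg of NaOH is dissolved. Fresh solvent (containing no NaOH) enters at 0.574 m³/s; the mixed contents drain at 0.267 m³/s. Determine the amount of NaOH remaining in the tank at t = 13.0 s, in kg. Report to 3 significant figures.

22.0 kg

Total volume: dV/dt = Q_in − Q_out = 0.30700 m³/s, so V(t) = 2.14 + 0.30700 t and V(13.0) = 6.1310 m³.
Solute balance: dm/dt = 0 − Q_out C = −Q_out m/V(t).
dm/m = −Q_out dt/(V₀ + 0.30700 t); integrating gives ln(m/m₀) = −(Q_out/(Q_in−Q_out)) ln(V/V₀).
m = m₀ (V₀/V)^(Q_out/(Q_in−Q_out)) = 54.9 × (2.14/6.1310)^(0.86971) = 21.979 kg.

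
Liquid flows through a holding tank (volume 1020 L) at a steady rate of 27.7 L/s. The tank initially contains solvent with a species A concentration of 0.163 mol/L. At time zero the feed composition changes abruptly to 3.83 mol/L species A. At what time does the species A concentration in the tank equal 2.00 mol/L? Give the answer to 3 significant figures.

Species balance: V dC/dt = Q(C_in − C) ⇒ τ = V/Q = 36.823 s.
C(t) = C_in + (C₀ − C_in) e^(−t/τ). Set C = 2.00 and solve for t:
e^(−t/τ) = (C − C_in)/(C₀ − C_in) = (2.00 − 3.83)/(0.163 − 3.83) = 0.49905
t = −τ ln(…) = 36.823 × 0.69506 = 25.594 s.

25.6 s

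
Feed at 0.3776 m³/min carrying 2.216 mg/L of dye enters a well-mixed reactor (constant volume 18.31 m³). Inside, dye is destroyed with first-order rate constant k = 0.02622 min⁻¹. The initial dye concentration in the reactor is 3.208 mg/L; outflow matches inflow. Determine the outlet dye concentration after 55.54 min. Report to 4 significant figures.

1.141 mg/L

V dC/dt = Q(C_in − C) − k V C.
dC/dt = (Q/V) C_in − (Q/V + k) C; effective rate a = Q/V + k = 0.0206226 + 0.02622 = 0.0468426 min⁻¹.
C_ss = Q C_in/(Q + kV) = 0.975601 mg/L; C(t) = C_ss + (C₀ − C_ss) e^(−a t).
C(55.54) = 0.975601 + (2.23240)·e^(−0.0468426·55.54) = 0.975601 + (2.23240)·0.0741520 = 1.14114 mg/L.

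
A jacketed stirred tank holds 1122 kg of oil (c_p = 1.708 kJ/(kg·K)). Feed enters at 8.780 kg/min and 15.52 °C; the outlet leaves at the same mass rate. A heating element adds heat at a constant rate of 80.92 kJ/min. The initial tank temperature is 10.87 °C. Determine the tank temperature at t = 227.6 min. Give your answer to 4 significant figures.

M c_p dT/dt = ṁ c_p (T_in − T) + Q̇.
τ = M/ṁ = 127.790 min; T_ss = T_in + Q̇/(ṁ c_p) = 15.52 + 80.92/(8.780·1.708) = 20.9160 °C.
This is linear first-order; T(t) = T_ss + (T₀ − T_ss) e^(−t/τ).
T(227.6) = 20.9160 + (-10.0460)·e^(−227.6/127.790) = 20.9160 + (-10.0460)·0.168463 = 19.2236 °C.

19.22 °C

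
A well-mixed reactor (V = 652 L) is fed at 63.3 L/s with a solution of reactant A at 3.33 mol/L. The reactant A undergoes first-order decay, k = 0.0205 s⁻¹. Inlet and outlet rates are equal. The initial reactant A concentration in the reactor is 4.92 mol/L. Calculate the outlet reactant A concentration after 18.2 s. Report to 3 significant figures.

3.00 mol/L

V dC/dt = Q(C_in − C) − k V C.
dC/dt = (Q/V) C_in − (Q/V + k) C; effective rate a = Q/V + k = 0.097086 + 0.0205 = 0.11759 s⁻¹.
C_ss = Q C_in/(Q + kV) = 2.7494 mol/L; C(t) = C_ss + (C₀ − C_ss) e^(−a t).
C(18.2) = 2.7494 + (2.1706)·e^(−0.11759·18.2) = 2.7494 + (2.1706)·0.11765 = 3.0048 mol/L.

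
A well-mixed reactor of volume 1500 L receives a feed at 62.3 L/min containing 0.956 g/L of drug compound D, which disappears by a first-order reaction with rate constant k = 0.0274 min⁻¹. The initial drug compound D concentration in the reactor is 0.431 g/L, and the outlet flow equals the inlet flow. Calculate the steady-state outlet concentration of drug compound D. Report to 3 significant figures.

Accumulation = in − out − consumed: V dC/dt = Q C_in − Q C − k V C.
At steady state: 0 = Q C_in − (Q + kV) C_ss, so C_ss = Q C_in/(Q + kV).
C_ss = 62.3·0.956/(62.3 + 0.0274·1500) = 59.559/103.40 = 0.57600 g/L.

0.576 g/L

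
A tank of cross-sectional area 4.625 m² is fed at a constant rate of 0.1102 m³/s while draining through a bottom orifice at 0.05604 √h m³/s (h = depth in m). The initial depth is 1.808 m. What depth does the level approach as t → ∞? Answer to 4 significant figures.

3.867 m

Unsteady balance on liquid volume: A dh/dt = Q_in − 0.05604 √h. At steady state dh/dt = 0:
Q_in = 0.05604 √h_ss ⇒ √h_ss = 0.1102/0.05604 = 1.96645.
h_ss = 1.96645² = 3.86694 m. (Since h₀ = 1.808 m < h_ss, the level will rise toward this value.)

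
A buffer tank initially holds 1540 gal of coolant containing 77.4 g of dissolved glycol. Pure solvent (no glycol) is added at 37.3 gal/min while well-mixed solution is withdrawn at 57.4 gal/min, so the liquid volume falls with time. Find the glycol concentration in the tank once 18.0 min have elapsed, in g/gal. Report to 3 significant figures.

Total volume: dV/dt = Q_in − Q_out = -20.100 gal/min, so V(t) = 1540 − 20.100 t and V(18.0) = 1178.2 gal.
Species balance (pure solvent in): dm/dt = −Q_out · m/V(t).
dm/m = −Q_out dt/(V₀ − 20.100 t); integrating gives ln(m/m₀) = −(Q_out/(Q_in−Q_out)) ln(V/V₀).
m = m₀ (V₀/V)^(Q_out/(Q_in−Q_out)) = 77.4 × (1540/1178.2)^(-2.8557) = 36.026 g.
C = m/V = 36.026/1178.2 = 0.030577 g/gal.

0.0306 g/gal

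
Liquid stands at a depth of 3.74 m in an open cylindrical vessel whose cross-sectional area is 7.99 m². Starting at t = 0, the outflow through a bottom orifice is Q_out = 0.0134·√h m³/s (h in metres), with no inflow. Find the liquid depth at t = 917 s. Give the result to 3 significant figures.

1.36 m

A dh/dt = −Q_out = −0.0134 √h.
This is separable: 2 d(√h)/dt = −0.0134/A, so √h = √h₀ − (0.0134/(2A)) t.
√h = √3.74 − 0.0134·917/(2·7.99) = 1.9339 − 0.76895 = 1.1650.
h = 1.1650² = 1.3571 m.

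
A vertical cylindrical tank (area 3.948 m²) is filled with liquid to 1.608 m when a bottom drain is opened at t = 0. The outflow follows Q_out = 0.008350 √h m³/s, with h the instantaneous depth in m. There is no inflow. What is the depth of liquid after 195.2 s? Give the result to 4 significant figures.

1.127 m

Accumulation of liquid (constant cross-section A): A dh/dt = −0.008350 √h.
This is separable: 2 d(√h)/dt = −0.008350/A, so √h = √h₀ − (0.008350/(2A)) t.
√h = √1.608 − 0.008350·195.2/(2·3.948) = 1.26807 − 0.206424 = 1.06165.
h = 1.06165² = 1.12709 m.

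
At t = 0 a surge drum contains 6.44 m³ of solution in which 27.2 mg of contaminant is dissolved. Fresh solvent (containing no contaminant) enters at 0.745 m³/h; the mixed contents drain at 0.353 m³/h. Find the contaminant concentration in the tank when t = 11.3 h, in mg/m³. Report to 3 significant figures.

1.56 mg/m³

Total volume: dV/dt = Q_in − Q_out = 0.39200 m³/h, so V(t) = 6.44 + 0.39200 t and V(11.3) = 10.870 m³.
Species balance (pure solvent in): dm/dt = −Q_out · m/V(t).
Separate: dm/m = −Q_out dt/V(t) ⇒ ln(m/m₀) = −(Q_out/(Q_in−Q_out)) ln(V/V₀).
m = m₀ (V₀/V)^(Q_out/(Q_in−Q_out)) = 27.2 × (6.44/10.870)^(0.90051) = 16.977 mg.
C = m/V = 16.977/10.870 = 1.5619 mg/m³.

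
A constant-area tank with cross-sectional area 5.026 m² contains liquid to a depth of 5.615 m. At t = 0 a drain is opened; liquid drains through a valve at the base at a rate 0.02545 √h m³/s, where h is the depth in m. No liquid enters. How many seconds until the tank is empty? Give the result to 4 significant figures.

935.9 s

Accumulation of liquid (constant cross-section A): A dh/dt = −0.02545 √h.
∫ h^(−1/2) dh = −(0.02545/A) ∫ dt, giving 2√h = 2√h₀ − (0.02545/A) t.
Set h = 0: 2√h₀ = (0.02545/A) t_empty ⇒ t_empty = 2A√h₀/0.02545.
t_empty = 2·5.026·√5.615/0.02545 = 10.0520·2.36960/0.02545 = 935.922 s.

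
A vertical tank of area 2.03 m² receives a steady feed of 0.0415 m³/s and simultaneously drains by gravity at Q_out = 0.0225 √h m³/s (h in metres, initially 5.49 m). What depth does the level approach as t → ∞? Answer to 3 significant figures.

3.40 m

Volume balance on the tank: A dh/dt = Q_in − 0.0225 √h. At steady state dh/dt = 0:
Q_in = 0.0225 √h_ss ⇒ √h_ss = 0.0415/0.0225 = 1.8444.
h_ss = 1.8444² = 3.4020 m. (Since h₀ = 5.49 m > h_ss, the level will fall toward this value.)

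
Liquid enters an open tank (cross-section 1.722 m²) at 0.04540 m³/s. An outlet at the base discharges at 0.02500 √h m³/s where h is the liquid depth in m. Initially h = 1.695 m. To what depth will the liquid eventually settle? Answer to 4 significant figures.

A dh/dt = Q_in − 0.02500 √h. Steady state requires inflow = outflow:
Q_in = 0.02500 √h_ss ⇒ √h_ss = 0.04540/0.02500 = 1.81600.
h_ss = 1.81600² = 3.29786 m. (Since h₀ = 1.695 m < h_ss, the level will rise toward this value.)

3.298 m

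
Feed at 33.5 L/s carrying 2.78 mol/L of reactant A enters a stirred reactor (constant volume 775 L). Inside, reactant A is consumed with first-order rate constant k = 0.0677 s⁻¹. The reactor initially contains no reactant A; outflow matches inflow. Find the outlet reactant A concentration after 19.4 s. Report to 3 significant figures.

V dC/dt = Q(C_in − C) − k V C.
dC/dt = (Q/V) C_in − (Q/V + k) C; effective rate a = Q/V + k = 0.043226 + 0.0677 = 0.11093 s⁻¹.
C_ss = Q C_in/(Q + kV) = 1.0833 mol/L; C(t) = C_ss + (C₀ − C_ss) e^(−a t).
C(19.4) = 1.0833 + (-1.0833)·e^(−0.11093·19.4) = 1.0833 + (-1.0833)·0.11626 = 0.95737 mol/L.

0.957 mol/L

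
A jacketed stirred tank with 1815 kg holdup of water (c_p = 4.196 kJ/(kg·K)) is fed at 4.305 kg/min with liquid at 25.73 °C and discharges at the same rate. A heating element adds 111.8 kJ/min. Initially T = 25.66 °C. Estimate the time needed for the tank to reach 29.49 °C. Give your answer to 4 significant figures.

M c_p dT/dt = ṁ c_p (T_in − T) + Q̇.
τ = M/ṁ = 421.603 min; T_ss = T_in + Q̇/(ṁ c_p) = 31.9192 °C.
T(t) = T_ss + (T₀ − T_ss) e^(−t/τ). Set T = 29.49:
e^(−t/τ) = (29.49 − 31.9192)/(25.66 − 31.9192) = 0.388099
t = −421.603 · ln(0.388099) = 399.045 min.

399.0 min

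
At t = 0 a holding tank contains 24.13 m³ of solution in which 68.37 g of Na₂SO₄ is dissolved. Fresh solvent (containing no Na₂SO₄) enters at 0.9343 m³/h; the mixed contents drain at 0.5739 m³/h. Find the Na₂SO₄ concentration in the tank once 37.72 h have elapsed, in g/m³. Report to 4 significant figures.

Let m(t) be the amount of Na₂SO₄. Volume: V(t) = V₀ + (Q_in − Q_out) t = 24.13 + 0.360400 t; V(37.72) = 37.7243 m³.
Solute balance: dm/dt = 0 − Q_out C = −Q_out m/V(t).
Separate: dm/m = −Q_out dt/V(t) ⇒ ln(m/m₀) = −(Q_out/(Q_in−Q_out)) ln(V/V₀).
m = m₀ (V₀/V)^(Q_out/(Q_in−Q_out)) = 68.37 × (24.13/37.7243)^(1.59240) = 33.5613 g.
C = m/V = 33.5613/37.7243 = 0.889647 g/m³.

0.8896 g/m³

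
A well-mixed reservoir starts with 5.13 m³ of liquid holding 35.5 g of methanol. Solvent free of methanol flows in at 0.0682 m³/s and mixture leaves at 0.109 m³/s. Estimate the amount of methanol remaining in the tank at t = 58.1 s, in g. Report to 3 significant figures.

Let m(t) be the amount of methanol. Volume: V(t) = V₀ + (Q_in − Q_out) t = 5.13 − 0.040800 t; V(58.1) = 2.7595 m³.
Species balance (pure solvent in): dm/dt = −Q_out · m/V(t).
dm/m = −Q_out dt/(V₀ − 0.040800 t); integrating gives ln(m/m₀) = −(Q_out/(Q_in−Q_out)) ln(V/V₀).
m = m₀ (V₀/V)^(Q_out/(Q_in−Q_out)) = 35.5 × (5.13/2.7595)^(-2.6716) = 6.7736 g.

6.77 g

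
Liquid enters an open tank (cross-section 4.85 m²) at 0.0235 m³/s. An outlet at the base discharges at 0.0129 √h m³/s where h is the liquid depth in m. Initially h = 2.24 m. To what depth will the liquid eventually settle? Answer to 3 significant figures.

3.32 m

A dh/dt = Q_in − 0.0129 √h. Steady state requires inflow = outflow:
Q_in = 0.0129 √h_ss ⇒ √h_ss = 0.0235/0.0129 = 1.8217.
h_ss = 1.8217² = 3.3186 m. (Since h₀ = 2.24 m < h_ss, the level will rise toward this value.)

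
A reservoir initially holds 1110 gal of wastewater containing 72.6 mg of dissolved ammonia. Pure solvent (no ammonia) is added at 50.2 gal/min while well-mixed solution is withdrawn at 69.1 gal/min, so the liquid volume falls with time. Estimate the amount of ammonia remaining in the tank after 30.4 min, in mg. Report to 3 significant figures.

Let m(t) be the amount of ammonia. Volume: V(t) = V₀ + (Q_in − Q_out) t = 1110 − 18.900 t; V(30.4) = 535.44 gal.
No ammonia enters, so dm/dt = −Q_out · (m/V).
Separate: dm/m = −Q_out dt/V(t) ⇒ ln(m/m₀) = −(Q_out/(Q_in−Q_out)) ln(V/V₀).
m = m₀ (V₀/V)^(Q_out/(Q_in−Q_out)) = 72.6 × (1110/535.44)^(-3.6561) = 5.0510 mg.

5.05 mg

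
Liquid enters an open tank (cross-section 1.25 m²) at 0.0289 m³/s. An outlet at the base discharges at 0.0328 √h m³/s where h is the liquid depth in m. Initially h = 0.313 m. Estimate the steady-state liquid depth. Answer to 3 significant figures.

0.776 m

A dh/dt = Q_in − 0.0328 √h. Steady state requires inflow = outflow:
Q_in = 0.0328 √h_ss ⇒ √h_ss = 0.0289/0.0328 = 0.88110.
h_ss = 0.88110² = 0.77633 m. (Since h₀ = 0.313 m < h_ss, the level will rise toward this value.)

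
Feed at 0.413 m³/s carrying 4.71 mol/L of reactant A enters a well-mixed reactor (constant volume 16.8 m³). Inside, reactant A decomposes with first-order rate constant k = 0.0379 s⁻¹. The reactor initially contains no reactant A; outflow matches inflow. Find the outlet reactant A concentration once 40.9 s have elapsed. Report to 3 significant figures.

Accumulation = in − out − consumed: V dC/dt = Q C_in − Q C − k V C.
This is linear with rate a = Q/V + k = 0.062483 s⁻¹.
C_ss = Q C_in/(Q + kV) = 1.8531 mol/L; C(t) = C_ss + (C₀ − C_ss) e^(−a t).
C(40.9) = 1.8531 + (-1.8531)·e^(−0.062483·40.9) = 1.8531 + (-1.8531)·0.077648 = 1.7092 mol/L.

1.71 mol/L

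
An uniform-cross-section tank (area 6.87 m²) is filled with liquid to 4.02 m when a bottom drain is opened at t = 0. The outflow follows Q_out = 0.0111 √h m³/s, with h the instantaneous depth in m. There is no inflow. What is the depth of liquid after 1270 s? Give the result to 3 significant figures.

0.958 m

With no inflow, A dh/dt = −0.0111 √h.
This is separable: 2 d(√h)/dt = −0.0111/A, so √h = √h₀ − (0.0111/(2A)) t.
√h = √4.02 − 0.0111·1270/(2·6.87) = 2.0050 − 1.0260 = 0.97901.
h = 0.97901² = 0.95846 m.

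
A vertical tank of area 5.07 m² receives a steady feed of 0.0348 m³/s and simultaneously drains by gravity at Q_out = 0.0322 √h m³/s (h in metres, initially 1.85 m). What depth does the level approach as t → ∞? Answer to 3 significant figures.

1.17 m

Level balance: A dh/dt = 0.0348 − 0.0322 √h. Setting dh/dt = 0:
Q_in = 0.0322 √h_ss ⇒ √h_ss = 0.0348/0.0322 = 1.0807.
h_ss = 1.0807² = 1.1680 m. (Since h₀ = 1.85 m > h_ss, the level will fall toward this value.)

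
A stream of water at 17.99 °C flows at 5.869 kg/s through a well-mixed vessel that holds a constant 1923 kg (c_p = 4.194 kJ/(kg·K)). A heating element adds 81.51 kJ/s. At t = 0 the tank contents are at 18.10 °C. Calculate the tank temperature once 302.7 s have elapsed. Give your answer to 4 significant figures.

First-law balance (no shaft work): M c_p dT/dt = ṁ c_p (T_in − T) + 81.51.
Rearrange: dT/dt = (T_ss − T)/τ with τ = M/ṁ = 327.654 s and T_ss = T_in + Q̇/(ṁ c_p) = 21.3015 °C.
Solution: T(t) = T_ss + (T₀ − T_ss) e^(−t/τ).
T(302.7) = 21.3015 + (-3.20145)·e^(−302.7/327.654) = 21.3015 + (-3.20145)·0.396991 = 20.0305 °C.

20.03 °C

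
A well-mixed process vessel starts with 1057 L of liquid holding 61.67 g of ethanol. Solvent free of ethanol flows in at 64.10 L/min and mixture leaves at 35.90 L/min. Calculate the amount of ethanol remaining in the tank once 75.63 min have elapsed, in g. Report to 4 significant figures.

Total volume: dV/dt = Q_in − Q_out = 28.2000 L/min, so V(t) = 1057 + 28.2000 t and V(75.63) = 3189.77 L.
No ethanol enters, so dm/dt = −Q_out · (m/V).
dm/m = −Q_out dt/(V₀ + 28.2000 t); integrating gives ln(m/m₀) = −(Q_out/(Q_in−Q_out)) ln(V/V₀).
m = m₀ (V₀/V)^(Q_out/(Q_in−Q_out)) = 61.67 × (1057/3189.77)^(1.27305) = 15.1152 g.

15.12 g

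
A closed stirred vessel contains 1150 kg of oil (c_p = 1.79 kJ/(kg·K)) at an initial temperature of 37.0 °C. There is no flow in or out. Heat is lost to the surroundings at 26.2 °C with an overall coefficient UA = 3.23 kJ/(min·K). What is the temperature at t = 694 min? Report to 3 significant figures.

29.8 °C

Energy balance: M c_p dT/dt = −UA(T − T_amb).
dT/dt = (T_ss − T)/τ with T_ss = T_amb = 26.200 °C, τ = M c_p/UA = 1150·1.79/3.23 = 637.31 min.
This is linear first-order; T(t) = T_ss + (T₀ − T_ss) e^(−t/τ).
T(694) = 26.200 + (10.800)·0.33657 = 29.835 °C.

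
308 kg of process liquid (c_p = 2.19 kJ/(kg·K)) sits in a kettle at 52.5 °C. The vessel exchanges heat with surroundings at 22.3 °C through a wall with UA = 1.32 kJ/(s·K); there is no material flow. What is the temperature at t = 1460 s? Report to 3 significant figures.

M c_p dT/dt = −UA(T − T_amb).
dT/dt = (T_ss − T)/τ with T_ss = T_amb = 22.300 °C, τ = M c_p/UA = 308·2.19/1.32 = 511.00 s.
T approaches T_ss exponentially: T(t) = T_ss + (T₀ − T_ss) e^(−t/τ).
T(1460) = 22.300 + (30.200)·0.057433 = 24.034 °C.

24.0 °C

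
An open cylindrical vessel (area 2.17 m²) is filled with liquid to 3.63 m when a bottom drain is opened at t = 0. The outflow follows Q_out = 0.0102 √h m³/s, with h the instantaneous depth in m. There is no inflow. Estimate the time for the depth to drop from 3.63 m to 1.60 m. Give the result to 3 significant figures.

Volume balance on the tank: A dh/dt = −0.0102 √h.
∫ h^(−1/2) dh = −(0.0102/A) ∫ dt, giving 2√h = 2√h₀ − (0.0102/A) t.
t = 2A(√h₀ − √h)/0.0102 = 2·2.17·(√3.63 − √1.60)/0.0102
  = 4.3400 × (1.9053 − 1.2649) / 0.0102 = 272.46 s.

272 s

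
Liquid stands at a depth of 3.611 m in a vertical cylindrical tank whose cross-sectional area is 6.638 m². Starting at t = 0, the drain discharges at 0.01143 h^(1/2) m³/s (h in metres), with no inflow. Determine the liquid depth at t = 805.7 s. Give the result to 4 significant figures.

A dh/dt = −Q_out = −0.01143 √h.
This is separable: 2 d(√h)/dt = −0.01143/A, so √h = √h₀ − (0.01143/(2A)) t.
√h = √3.611 − 0.01143·805.7/(2·6.638) = 1.90026 − 0.693669 = 1.20659.
h = 1.20659² = 1.45587 m.

1.456 m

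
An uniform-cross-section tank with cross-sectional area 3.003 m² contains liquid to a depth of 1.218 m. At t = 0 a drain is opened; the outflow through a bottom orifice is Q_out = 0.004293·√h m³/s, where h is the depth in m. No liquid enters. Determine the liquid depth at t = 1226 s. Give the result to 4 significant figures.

Mass balance (ρ constant): A dh/dt = −0.004293 √h.
This is separable: 2 d(√h)/dt = −0.004293/A, so √h = √h₀ − (0.004293/(2A)) t.
√h = √1.218 − 0.004293·1226/(2·3.003) = 1.10363 − 0.876327 = 0.227304.
h = 0.227304² = 0.0516670 m.

0.05167 m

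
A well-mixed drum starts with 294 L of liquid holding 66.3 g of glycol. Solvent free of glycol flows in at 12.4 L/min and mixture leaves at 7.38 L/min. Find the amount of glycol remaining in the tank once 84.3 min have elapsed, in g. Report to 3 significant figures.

Total volume: dV/dt = Q_in − Q_out = 5.0200 L/min, so V(t) = 294 + 5.0200 t and V(84.3) = 717.19 L.
Species balance (pure solvent in): dm/dt = −Q_out · m/V(t).
dm/m = −Q_out dt/(V₀ + 5.0200 t); integrating gives ln(m/m₀) = −(Q_out/(Q_in−Q_out)) ln(V/V₀).
m = m₀ (V₀/V)^(Q_out/(Q_in−Q_out)) = 66.3 × (294/717.19)^(1.4701) = 17.871 g.

17.9 g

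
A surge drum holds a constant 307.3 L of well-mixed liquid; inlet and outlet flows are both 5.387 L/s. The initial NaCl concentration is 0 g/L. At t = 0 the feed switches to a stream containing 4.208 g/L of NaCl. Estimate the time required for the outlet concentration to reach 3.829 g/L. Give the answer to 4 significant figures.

137.3 s

Species balance: V dC/dt = Q(C_in − C) ⇒ τ = V/Q = 57.0447 s.
C(t) = C_in + (C₀ − C_in) e^(−t/τ). Set C = 3.829 and solve for t:
e^(−t/τ) = (C − C_in)/(C₀ − C_in) = (3.829 − 4.208)/(0 − 4.208) = 0.0900665
t = −τ ln(…) = 57.0447 × 2.40721 = 137.318 s.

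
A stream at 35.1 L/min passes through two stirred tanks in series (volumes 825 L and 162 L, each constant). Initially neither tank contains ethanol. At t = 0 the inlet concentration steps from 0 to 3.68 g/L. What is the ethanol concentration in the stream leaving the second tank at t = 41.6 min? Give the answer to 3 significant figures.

2.90 g/L

Species balance on tank i: dCᵢ/dt = (Cᵢ₋₁ − Cᵢ)/τᵢ with τᵢ = Vᵢ/Q.
τ₁ = 825/35.1 = 23.504 min; τ₂ = 162/35.1 = 4.6154 min.
Tank 1: C₁ = C_in(1 − e^(−t/τ₁)). Tank 2 (τ₁ ≠ τ₂): C₂ = C_in[1 − (τ₁ e^(−t/τ₁) − τ₂ e^(−t/τ₂))/(τ₁ − τ₂)].
At t = 41.6: e^(−t/τ₁) = 0.17035, e^(−t/τ₂) = 0.00012178.
C₂ = 3.68·[1 − (23.504·0.17035 − 4.6154·0.00012178)/(18.889)] = 3.68·0.78805 = 2.9000 g/L.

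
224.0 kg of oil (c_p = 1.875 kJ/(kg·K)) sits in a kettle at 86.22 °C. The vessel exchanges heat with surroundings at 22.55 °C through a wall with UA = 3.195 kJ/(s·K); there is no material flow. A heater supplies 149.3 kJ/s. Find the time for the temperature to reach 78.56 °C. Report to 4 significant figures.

M c_p dT/dt = −UA(T − T_amb) + Q̇.
τ = M c_p/UA = 131.455 s; T_ss = T_amb + Q̇/UA = 22.55 + 149.3/3.195 = 69.2793 °C.
T(t) = T_ss + (T₀ − T_ss)e^(−t/τ); set T = 78.56:
t = −τ ln[(T − T_ss)/(T₀ − T_ss)] = −131.455 · ln(0.547835) = 79.1073 s.

79.11 s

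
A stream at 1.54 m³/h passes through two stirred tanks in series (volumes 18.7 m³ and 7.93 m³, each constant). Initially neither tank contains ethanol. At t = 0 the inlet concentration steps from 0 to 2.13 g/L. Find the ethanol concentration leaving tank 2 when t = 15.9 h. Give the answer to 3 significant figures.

Time constants: τᵢ = Vᵢ/Q for each well-mixed tank.
τ₁ = 18.7/1.54 = 12.143 h; τ₂ = 7.93/1.54 = 5.1494 h.
Solving the cascade with C₁(0)=C₂(0)=0 gives C₂(t) = C_in[1 − (τ₁ e^(−t/τ₁) − τ₂ e^(−t/τ₂))/(τ₁ − τ₂)].
At t = 15.9: e^(−t/τ₁) = 0.26998, e^(−t/τ₂) = 0.045604.
C₂ = 2.13·[1 − (12.143·0.26998 − 5.1494·0.045604)/(6.9935)] = 2.13·0.56481 = 1.2031 g/L.

1.20 g/L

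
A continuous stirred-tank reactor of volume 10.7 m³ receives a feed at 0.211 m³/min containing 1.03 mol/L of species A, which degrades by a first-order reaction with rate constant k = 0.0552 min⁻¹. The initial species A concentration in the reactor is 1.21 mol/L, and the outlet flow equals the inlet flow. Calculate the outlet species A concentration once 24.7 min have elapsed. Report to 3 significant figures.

0.419 mol/L

Accumulation = in − out − consumed: V dC/dt = Q C_in − Q C − k V C.
dC/dt = (Q/V) C_in − (Q/V + k) C; effective rate a = Q/V + k = 0.019720 + 0.0552 = 0.074920 min⁻¹.
C_ss = Q C_in/(Q + kV) = 0.27111 mol/L; C(t) = C_ss + (C₀ − C_ss) e^(−a t).
C(24.7) = 0.27111 + (0.93889)·e^(−0.074920·24.7) = 0.27111 + (0.93889)·0.15716 = 0.41866 mol/L.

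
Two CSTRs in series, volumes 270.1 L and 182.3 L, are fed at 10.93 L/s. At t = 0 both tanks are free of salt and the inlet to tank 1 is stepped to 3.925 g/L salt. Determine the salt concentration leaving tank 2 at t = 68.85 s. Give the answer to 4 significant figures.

3.312 g/L

Species balance on tank i: dCᵢ/dt = (Cᵢ₋₁ − Cᵢ)/τᵢ with τᵢ = Vᵢ/Q.
τ₁ = 270.1/10.93 = 24.7118 s; τ₂ = 182.3/10.93 = 16.6789 s.
Tank 1: C₁ = C_in(1 − e^(−t/τ₁)). Tank 2 (τ₁ ≠ τ₂): C₂ = C_in[1 − (τ₁ e^(−t/τ₁) − τ₂ e^(−t/τ₂))/(τ₁ − τ₂)].
At t = 68.85: e^(−t/τ₁) = 0.0616601, e^(−t/τ₂) = 0.0161154.
C₂ = 3.925·[1 − (24.7118·0.0616601 − 16.6789·0.0161154)/(8.03294)] = 3.925·0.843775 = 3.31182 g/L.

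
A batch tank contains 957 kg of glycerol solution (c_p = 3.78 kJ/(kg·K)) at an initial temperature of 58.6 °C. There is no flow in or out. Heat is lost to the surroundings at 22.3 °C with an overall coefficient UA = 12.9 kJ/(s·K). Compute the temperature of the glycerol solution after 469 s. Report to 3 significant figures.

Unsteady energy balance on the tank contents: M c_p dT/dt = −UA(T − T_amb).
dT/dt = (T_ss − T)/τ with T_ss = T_amb = 22.300 °C, τ = M c_p/UA = 957·3.78/12.9 = 280.42 s.
This is linear first-order; T(t) = T_ss + (T₀ − T_ss) e^(−t/τ).
T(469) = 22.300 + (36.300)·0.18778 = 29.116 °C.

29.1 °C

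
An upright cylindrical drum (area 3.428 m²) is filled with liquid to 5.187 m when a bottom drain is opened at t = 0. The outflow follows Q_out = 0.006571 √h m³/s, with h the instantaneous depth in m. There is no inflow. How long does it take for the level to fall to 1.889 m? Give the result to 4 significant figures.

A dh/dt = −Q_out = −0.006571 √h.
∫ h^(−1/2) dh = −(0.006571/A) ∫ dt, giving 2√h = 2√h₀ − (0.006571/A) t.
t = 2A(√h₀ − √h)/0.006571 = 2·3.428·(√5.187 − √1.889)/0.006571
  = 6.85600 × (2.27750 − 1.37441) / 0.006571 = 942.259 s.

942.3 s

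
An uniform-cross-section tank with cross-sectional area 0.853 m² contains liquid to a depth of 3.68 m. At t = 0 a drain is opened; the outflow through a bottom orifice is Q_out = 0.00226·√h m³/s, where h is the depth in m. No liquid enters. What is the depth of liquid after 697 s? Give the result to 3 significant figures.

0.990 m

A dh/dt = −Q_out = −0.00226 √h.
∫ h^(−1/2) dh = −(0.00226/A) ∫ dt, giving 2√h = 2√h₀ − (0.00226/A) t.
√h = √3.68 − 0.00226·697/(2·0.853) = 1.9183 − 0.92334 = 0.99499.
h = 0.99499² = 0.99001 m.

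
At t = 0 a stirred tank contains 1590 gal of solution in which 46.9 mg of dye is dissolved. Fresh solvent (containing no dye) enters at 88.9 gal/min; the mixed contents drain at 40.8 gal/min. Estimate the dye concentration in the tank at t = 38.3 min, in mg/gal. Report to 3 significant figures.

Total volume: dV/dt = Q_in − Q_out = 48.100 gal/min, so V(t) = 1590 + 48.100 t and V(38.3) = 3432.2 gal.
Solute balance: dm/dt = 0 − Q_out C = −Q_out m/V(t).
Separate: dm/m = −Q_out dt/V(t) ⇒ ln(m/m₀) = −(Q_out/(Q_in−Q_out)) ln(V/V₀).
m = m₀ (V₀/V)^(Q_out/(Q_in−Q_out)) = 46.9 × (1590/3432.2)^(0.84823) = 24.418 mg.
C = m/V = 24.418/3432.2 = 0.0071143 mg/gal.

0.00711 mg/gal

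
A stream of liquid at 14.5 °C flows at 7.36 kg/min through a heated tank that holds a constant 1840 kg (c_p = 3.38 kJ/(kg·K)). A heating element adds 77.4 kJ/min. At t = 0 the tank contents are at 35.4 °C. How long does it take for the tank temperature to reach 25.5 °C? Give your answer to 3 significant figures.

203 min

Heat balance on the well-mixed liquid: M c_p dT/dt = ṁ c_p (T_in − T) + 77.4.
τ = M/ṁ = 250.00 min; T_ss = T_in + Q̇/(ṁ c_p) = 17.611 °C.
T(t) = T_ss + (T₀ − T_ss) e^(−t/τ). Set T = 25.5:
e^(−t/τ) = (25.5 − 17.611)/(35.4 − 17.611) = 0.44347
t = −250.00 · ln(0.44347) = 203.28 min.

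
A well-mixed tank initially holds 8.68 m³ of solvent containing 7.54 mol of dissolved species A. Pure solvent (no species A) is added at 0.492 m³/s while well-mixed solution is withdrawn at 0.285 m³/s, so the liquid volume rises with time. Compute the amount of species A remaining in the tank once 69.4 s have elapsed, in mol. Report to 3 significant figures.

1.97 mol

Total volume: dV/dt = Q_in − Q_out = 0.20700 m³/s, so V(t) = 8.68 + 0.20700 t and V(69.4) = 23.046 m³.
No species A enters, so dm/dt = −Q_out · (m/V).
dm/m = −Q_out dt/(V₀ + 0.20700 t); integrating gives ln(m/m₀) = −(Q_out/(Q_in−Q_out)) ln(V/V₀).
m = m₀ (V₀/V)^(Q_out/(Q_in−Q_out)) = 7.54 × (8.68/23.046)^(1.3768) = 1.9656 mol.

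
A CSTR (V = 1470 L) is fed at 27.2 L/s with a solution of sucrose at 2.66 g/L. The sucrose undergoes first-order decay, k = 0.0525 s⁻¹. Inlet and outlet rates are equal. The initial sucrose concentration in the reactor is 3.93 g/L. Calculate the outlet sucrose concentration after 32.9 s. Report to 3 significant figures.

Species balance: V dC/dt = Q C_in − Q C − k V C.
This is linear with rate a = Q/V + k = 0.071003 s⁻¹.
C_ss = Q C_in/(Q + kV) = 0.69319 g/L; C(t) = C_ss + (C₀ − C_ss) e^(−a t).
C(32.9) = 0.69319 + (3.2368)·e^(−0.071003·32.9) = 0.69319 + (3.2368)·0.096713 = 1.0062 g/L.

1.01 g/L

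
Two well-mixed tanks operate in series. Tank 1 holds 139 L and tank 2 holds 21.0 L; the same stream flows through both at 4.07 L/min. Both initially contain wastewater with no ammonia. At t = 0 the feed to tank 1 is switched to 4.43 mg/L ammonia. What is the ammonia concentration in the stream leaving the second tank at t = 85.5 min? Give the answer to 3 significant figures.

Each tank obeys Vᵢ dCᵢ/dt = Q(Cᵢ₋₁ − Cᵢ), so τᵢ = Vᵢ/Q.
τ₁ = 139/4.07 = 34.152 min; τ₂ = 21.0/4.07 = 5.1597 min.
Solving the cascade with C₁(0)=C₂(0)=0 gives C₂(t) = C_in[1 − (τ₁ e^(−t/τ₁) − τ₂ e^(−t/τ₂))/(τ₁ − τ₂)].
At t = 85.5: e^(−t/τ₁) = 0.081799, e^(−t/τ₂) = 6.3596e-08.
C₂ = 4.43·[1 − (34.152·0.081799 − 5.1597·6.3596e-08)/(28.993)] = 4.43·0.90364 = 4.0031 mg/L.

4.00 mg/L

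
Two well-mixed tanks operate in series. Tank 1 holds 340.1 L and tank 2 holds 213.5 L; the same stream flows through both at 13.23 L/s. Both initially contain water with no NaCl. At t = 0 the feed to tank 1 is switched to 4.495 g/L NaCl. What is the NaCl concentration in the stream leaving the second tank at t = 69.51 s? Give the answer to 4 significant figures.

Each tank obeys Vᵢ dCᵢ/dt = Q(Cᵢ₋₁ − Cᵢ), so τᵢ = Vᵢ/Q.
τ₁ = 340.1/13.23 = 25.7067 s; τ₂ = 213.5/13.23 = 16.1376 s.
Solving the cascade with C₁(0)=C₂(0)=0 gives C₂(t) = C_in[1 − (τ₁ e^(−t/τ₁) − τ₂ e^(−t/τ₂))/(τ₁ − τ₂)].
At t = 69.51: e^(−t/τ₁) = 0.0669398, e^(−t/τ₂) = 0.0134693.
C₂ = 4.495·[1 − (25.7067·0.0669398 − 16.1376·0.0134693)/(9.56916)] = 4.495·0.842887 = 3.78878 g/L.

3.789 g/L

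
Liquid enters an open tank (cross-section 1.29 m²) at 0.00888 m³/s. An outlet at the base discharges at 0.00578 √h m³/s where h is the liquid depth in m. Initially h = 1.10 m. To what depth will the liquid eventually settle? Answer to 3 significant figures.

Level balance: A dh/dt = 0.00888 − 0.00578 √h. Setting dh/dt = 0:
Q_in = 0.00578 √h_ss ⇒ √h_ss = 0.00888/0.00578 = 1.5363.
h_ss = 1.5363² = 2.3603 m. (Since h₀ = 1.10 m < h_ss, the level will rise toward this value.)

2.36 m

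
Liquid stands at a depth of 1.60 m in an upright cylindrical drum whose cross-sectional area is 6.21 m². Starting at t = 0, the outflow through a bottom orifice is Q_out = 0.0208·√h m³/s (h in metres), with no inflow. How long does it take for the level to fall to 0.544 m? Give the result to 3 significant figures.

315 s

Volume balance on the tank: A dh/dt = −0.0208 √h.
Separate and integrate: 2(√h − √h₀) = −(0.0208/A) t.
t = 2A(√h₀ − √h)/0.0208 = 2·6.21·(√1.60 − √0.544)/0.0208
  = 12.420 × (1.2649 − 0.73756) / 0.0208 = 314.89 s.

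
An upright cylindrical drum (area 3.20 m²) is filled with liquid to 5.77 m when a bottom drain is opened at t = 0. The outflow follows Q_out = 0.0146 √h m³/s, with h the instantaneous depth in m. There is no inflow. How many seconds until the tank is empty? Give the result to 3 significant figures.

1050 s

A dh/dt = −Q_out = −0.0146 √h.
This is separable: 2 d(√h)/dt = −0.0146/A, so √h = √h₀ − (0.0146/(2A)) t.
Set h = 0: 2√h₀ = (0.0146/A) t_empty ⇒ t_empty = 2A√h₀/0.0146.
t_empty = 2·3.20·√5.77/0.0146 = 6.4000·2.4021/0.0146 = 1053.0 s.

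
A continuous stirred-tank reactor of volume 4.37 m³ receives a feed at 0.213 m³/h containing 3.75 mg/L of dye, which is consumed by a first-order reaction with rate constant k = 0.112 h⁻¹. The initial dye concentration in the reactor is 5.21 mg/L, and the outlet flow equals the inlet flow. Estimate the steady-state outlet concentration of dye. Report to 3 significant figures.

1.14 mg/L

Accumulation = in − out − consumed: V dC/dt = Q C_in − Q C − k V C.
At steady state: 0 = Q C_in − (Q + kV) C_ss, so C_ss = Q C_in/(Q + kV).
C_ss = 0.213·3.75/(0.213 + 0.112·4.37) = 0.79875/0.70244 = 1.1371 mg/L.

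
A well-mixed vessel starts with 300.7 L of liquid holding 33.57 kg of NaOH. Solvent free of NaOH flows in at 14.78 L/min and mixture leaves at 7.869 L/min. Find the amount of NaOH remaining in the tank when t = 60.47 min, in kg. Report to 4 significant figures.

12.45 kg

Total volume: dV/dt = Q_in − Q_out = 6.91100 L/min, so V(t) = 300.7 + 6.91100 t and V(60.47) = 718.608 L.
Solute balance: dm/dt = 0 − Q_out C = −Q_out m/V(t).
dm/m = −Q_out dt/(V₀ + 6.91100 t); integrating gives ln(m/m₀) = −(Q_out/(Q_in−Q_out)) ln(V/V₀).
m = m₀ (V₀/V)^(Q_out/(Q_in−Q_out)) = 33.57 × (300.7/718.608)^(1.13862) = 12.4493 kg.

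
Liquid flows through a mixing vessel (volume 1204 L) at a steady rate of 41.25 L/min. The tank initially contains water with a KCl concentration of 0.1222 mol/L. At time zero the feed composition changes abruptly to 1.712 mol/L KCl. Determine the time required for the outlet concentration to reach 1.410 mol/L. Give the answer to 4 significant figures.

48.48 min

Species balance on the tank: V dC/dt = Q(C_in − C), so τ = V/Q = 29.1879 min.
C(t) = C_in + (C₀ − C_in) e^(−t/τ). Set C = 1.410 and solve for t:
e^(−t/τ) = (C − C_in)/(C₀ − C_in) = (1.410 − 1.712)/(0.1222 − 1.712) = 0.189961
t = −τ ln(…) = 29.1879 × 1.66094 = 48.4792 min.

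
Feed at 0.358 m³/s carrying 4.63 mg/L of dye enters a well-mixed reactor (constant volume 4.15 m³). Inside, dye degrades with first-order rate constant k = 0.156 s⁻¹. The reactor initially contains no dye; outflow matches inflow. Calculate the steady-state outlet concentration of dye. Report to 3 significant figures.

1.65 mg/L

V dC/dt = Q(C_in − C) − k V C.
At steady state: 0 = Q C_in − (Q + kV) C_ss, so C_ss = Q C_in/(Q + kV).
C_ss = 0.358·4.63/(0.358 + 0.156·4.15) = 1.6575/1.0054 = 1.6486 mg/L.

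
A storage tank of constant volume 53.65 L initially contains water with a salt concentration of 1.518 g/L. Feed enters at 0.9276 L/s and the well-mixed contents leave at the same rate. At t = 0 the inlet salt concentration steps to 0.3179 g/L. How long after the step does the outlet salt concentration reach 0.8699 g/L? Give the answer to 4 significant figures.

44.92 s

Unsteady species balance (constant V, well mixed): V dC/dt = Q(C_in − C), so τ = V/Q = 57.8374 s.
C(t) = C_in + (C₀ − C_in) e^(−t/τ). Set C = 0.8699 and solve for t:
e^(−t/τ) = (C − C_in)/(C₀ − C_in) = (0.8699 − 0.3179)/(1.518 − 0.3179) = 0.459962
t = −τ ln(…) = 57.8374 × 0.776612 = 44.9172 s.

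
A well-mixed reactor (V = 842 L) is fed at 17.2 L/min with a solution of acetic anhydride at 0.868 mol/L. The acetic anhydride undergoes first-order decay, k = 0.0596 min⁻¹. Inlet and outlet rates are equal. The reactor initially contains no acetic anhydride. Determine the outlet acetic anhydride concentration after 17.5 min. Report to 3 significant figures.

V dC/dt = Q(C_in − C) − k V C.
This is linear with rate a = Q/V + k = 0.080028 min⁻¹.
C_ss = Q C_in/(Q + kV) = 0.22156 mol/L; C(t) = C_ss + (C₀ − C_ss) e^(−a t).
C(17.5) = 0.22156 + (-0.22156)·e^(−0.080028·17.5) = 0.22156 + (-0.22156)·0.24648 = 0.16695 mol/L.

0.167 mol/L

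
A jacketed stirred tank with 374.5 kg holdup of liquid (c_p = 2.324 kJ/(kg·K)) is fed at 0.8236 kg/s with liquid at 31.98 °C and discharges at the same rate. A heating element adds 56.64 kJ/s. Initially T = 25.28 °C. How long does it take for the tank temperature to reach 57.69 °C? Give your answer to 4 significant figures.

Heat balance on the well-mixed liquid: M c_p dT/dt = ṁ c_p (T_in − T) + 56.64.
τ = M/ṁ = 454.711 s; T_ss = T_in + Q̇/(ṁ c_p) = 61.5718 °C.
T(t) = T_ss + (T₀ − T_ss) e^(−t/τ). Set T = 57.69:
e^(−t/τ) = (57.69 − 61.5718)/(25.28 − 61.5718) = 0.106960
t = −454.711 · ln(0.106960) = 1016.42 s.

1016 s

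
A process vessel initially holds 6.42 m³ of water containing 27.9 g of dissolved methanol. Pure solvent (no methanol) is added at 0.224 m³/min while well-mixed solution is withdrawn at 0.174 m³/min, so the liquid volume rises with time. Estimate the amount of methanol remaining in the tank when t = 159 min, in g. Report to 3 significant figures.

Total volume: dV/dt = Q_in − Q_out = 0.050000 m³/min, so V(t) = 6.42 + 0.050000 t and V(159) = 14.370 m³.
Solute balance: dm/dt = 0 − Q_out C = −Q_out m/V(t).
dm/m = −Q_out dt/(V₀ + 0.050000 t); integrating gives ln(m/m₀) = −(Q_out/(Q_in−Q_out)) ln(V/V₀).
m = m₀ (V₀/V)^(Q_out/(Q_in−Q_out)) = 27.9 × (6.42/14.370)^(3.4800) = 1.6900 g.

1.69 g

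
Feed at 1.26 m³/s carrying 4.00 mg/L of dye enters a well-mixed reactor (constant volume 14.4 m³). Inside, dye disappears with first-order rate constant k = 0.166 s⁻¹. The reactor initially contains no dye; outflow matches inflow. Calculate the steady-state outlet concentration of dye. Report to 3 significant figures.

1.38 mg/L

V dC/dt = Q(C_in − C) − k V C.
Steady state (dC/dt = 0): C_ss = Q C_in/(Q + kV) = C_in/(1 + kV/Q).
C_ss = 1.26·4.00/(1.26 + 0.166·14.4) = 5.0400/3.6504 = 1.3807 mg/L.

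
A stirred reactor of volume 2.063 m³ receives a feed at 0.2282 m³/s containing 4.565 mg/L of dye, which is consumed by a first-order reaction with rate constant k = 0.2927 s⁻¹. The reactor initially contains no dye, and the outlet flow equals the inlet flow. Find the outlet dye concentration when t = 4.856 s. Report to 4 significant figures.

Species balance: V dC/dt = Q C_in − Q C − k V C.
dC/dt = (Q/V) C_in − (Q/V + k) C; effective rate a = Q/V + k = 0.110616 + 0.2927 = 0.403316 s⁻¹.
C_ss = Q C_in/(Q + kV) = 1.25202 mg/L; C(t) = C_ss + (C₀ − C_ss) e^(−a t).
C(4.856) = 1.25202 + (-1.25202)·e^(−0.403316·4.856) = 1.25202 + (-1.25202)·0.141070 = 1.07540 mg/L.

1.075 mg/L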